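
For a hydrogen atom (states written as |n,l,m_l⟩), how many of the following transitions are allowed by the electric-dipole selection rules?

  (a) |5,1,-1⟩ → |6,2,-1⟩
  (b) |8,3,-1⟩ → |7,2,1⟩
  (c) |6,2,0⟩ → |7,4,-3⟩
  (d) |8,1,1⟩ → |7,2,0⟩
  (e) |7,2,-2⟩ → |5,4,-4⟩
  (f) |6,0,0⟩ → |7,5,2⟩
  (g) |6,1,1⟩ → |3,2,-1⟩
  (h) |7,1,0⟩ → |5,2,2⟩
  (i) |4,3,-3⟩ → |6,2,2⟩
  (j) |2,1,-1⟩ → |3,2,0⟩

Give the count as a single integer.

3

(a) allowed
(b) forbidden — Δm_l = +2 (E1 requires Δm_l = 0, ±1)
(c) forbidden — Δl = +2 (E1 requires Δl = ±1); Δm_l = -3 (E1 requires Δm_l = 0, ±1)
(d) allowed
(e) forbidden — Δl = +2 (E1 requires Δl = ±1); Δm_l = -2 (E1 requires Δm_l = 0, ±1)
(f) forbidden — Δl = +5 (E1 requires Δl = ±1); Δm_l = +2 (E1 requires Δm_l = 0, ±1)
(g) forbidden — Δm_l = -2 (E1 requires Δm_l = 0, ±1)
(h) forbidden — Δm_l = +2 (E1 requires Δm_l = 0, ±1)
(i) forbidden — Δm_l = +5 (E1 requires Δm_l = 0, ±1)
(j) allowed
Total allowed: 3 of 10.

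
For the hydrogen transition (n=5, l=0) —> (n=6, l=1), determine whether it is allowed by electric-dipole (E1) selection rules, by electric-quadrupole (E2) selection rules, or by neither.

Δl = 1 − 0 = +1; l_i + l_f = 1.
E1 (Δl = ±1): satisfied.
E2 (Δl = 0,±2, l_i+l_f ≥ 2): not satisfied.

E1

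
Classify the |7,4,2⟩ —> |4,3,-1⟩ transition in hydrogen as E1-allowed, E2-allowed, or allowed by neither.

Δl = 3 − 4 = -1; l_i + l_f = 7.
Δm_l = -3.
E1 (Δl = ±1, |Δm_l| ≤ 1): not satisfied.
E2 (Δl = 0,±2, l_i+l_f ≥ 2, |Δm_l| ≤ 2): not satisfied.

neither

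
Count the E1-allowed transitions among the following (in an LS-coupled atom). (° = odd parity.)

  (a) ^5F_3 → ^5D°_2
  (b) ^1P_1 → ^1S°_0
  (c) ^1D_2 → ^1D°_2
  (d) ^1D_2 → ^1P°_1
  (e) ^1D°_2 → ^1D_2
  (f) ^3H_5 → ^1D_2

5

(a) allowed
(b) allowed
(c) allowed
(d) allowed
(e) allowed
(f) forbidden (parity, ΔS, ΔL, ΔJ fail)
Total allowed: 5 of 6.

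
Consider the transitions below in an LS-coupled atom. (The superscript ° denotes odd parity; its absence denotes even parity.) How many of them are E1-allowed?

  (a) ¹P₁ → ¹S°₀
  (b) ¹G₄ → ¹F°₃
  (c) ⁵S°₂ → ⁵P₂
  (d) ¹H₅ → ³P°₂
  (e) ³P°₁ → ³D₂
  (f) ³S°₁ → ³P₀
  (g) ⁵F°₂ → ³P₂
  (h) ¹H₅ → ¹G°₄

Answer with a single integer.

(a) allowed
(b) allowed
(c) allowed
(d) forbidden (ΔS, ΔL, ΔJ fail)
(e) allowed
(f) allowed
(g) forbidden (ΔS, ΔL fail)
(h) allowed
Total allowed: 6 of 8.

6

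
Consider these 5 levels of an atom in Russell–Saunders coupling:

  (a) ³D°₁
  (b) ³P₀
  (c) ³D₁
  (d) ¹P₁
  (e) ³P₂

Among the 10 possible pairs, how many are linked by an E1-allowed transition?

(a)–(b): allowed.
(a)–(c): allowed.
(a)–(d): forbidden (ΔS).
(a)–(e): allowed.
(b)–(c): forbidden (parity).
(b)–(d): forbidden (parity, ΔS).
(b)–(e): forbidden (parity, ΔJ).
(c)–(d): forbidden (parity, ΔS).
(c)–(e): forbidden (parity).
(d)–(e): forbidden (parity, ΔS).
Allowed pairs: 3 of 10.

3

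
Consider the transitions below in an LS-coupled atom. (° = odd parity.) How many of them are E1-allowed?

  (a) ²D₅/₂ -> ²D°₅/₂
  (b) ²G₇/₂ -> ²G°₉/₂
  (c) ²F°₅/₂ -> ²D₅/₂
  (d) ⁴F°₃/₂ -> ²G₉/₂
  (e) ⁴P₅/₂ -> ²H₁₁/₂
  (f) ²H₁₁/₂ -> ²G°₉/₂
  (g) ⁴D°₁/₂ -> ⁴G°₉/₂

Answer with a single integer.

(a) allowed
(b) allowed
(c) allowed
(d) forbidden (ΔS, ΔJ fail)
(e) forbidden (parity, ΔS, ΔL, ΔJ fail)
(f) allowed
(g) forbidden (parity, ΔL, ΔJ fail)
Total allowed: 4 of 7.

4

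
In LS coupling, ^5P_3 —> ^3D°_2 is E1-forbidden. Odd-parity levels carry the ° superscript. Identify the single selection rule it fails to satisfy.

Reading off the term symbols: S 2→1, L 1→2, J 3→2, parity even→odd.
ΔS = 0: S: 2 → 1 — violated.
Parity must change: even → odd — satisfied.
ΔJ = 0, ±1 (not J=0↔0): J: 3 → 2, ΔJ = -1 — satisfied.
ΔL = 0, ±1 (not L=0↔0): L: 1 → 2, ΔL = +1 — satisfied.

the ΔS = 0 rule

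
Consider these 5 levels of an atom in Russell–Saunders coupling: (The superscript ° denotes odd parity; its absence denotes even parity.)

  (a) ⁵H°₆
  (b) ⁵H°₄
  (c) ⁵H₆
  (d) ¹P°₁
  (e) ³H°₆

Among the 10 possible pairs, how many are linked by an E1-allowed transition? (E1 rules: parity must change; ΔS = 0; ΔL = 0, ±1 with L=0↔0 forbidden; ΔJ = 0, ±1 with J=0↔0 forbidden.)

(a)–(b): forbidden (parity, ΔJ).
(a)–(c): allowed.
(a)–(d): forbidden (parity, ΔS, ΔL, ΔJ).
(a)–(e): forbidden (parity, ΔS).
(b)–(c): forbidden (ΔJ).
(b)–(d): forbidden (parity, ΔS, ΔL, ΔJ).
(b)–(e): forbidden (parity, ΔS, ΔJ).
(c)–(d): forbidden (ΔS, ΔL, ΔJ).
(c)–(e): forbidden (ΔS).
(d)–(e): forbidden (parity, ΔS, ΔL, ΔJ).
Allowed pairs: 1 of 10.

1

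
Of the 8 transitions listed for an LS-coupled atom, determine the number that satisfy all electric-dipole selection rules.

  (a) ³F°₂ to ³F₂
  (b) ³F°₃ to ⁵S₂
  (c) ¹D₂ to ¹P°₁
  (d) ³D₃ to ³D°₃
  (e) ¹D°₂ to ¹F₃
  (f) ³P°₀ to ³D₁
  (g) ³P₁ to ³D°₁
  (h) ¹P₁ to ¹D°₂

7

(a) allowed
(b) forbidden (ΔS, ΔL fail)
(c) allowed
(d) allowed
(e) allowed
(f) allowed
(g) allowed
(h) allowed
Total allowed: 7 of 8.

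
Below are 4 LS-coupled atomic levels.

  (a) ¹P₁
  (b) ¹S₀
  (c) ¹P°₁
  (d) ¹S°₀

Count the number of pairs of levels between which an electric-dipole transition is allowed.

(a)–(b): forbidden (parity).
(a)–(c): allowed.
(a)–(d): allowed.
(b)–(c): allowed.
(b)–(d): forbidden (ΔL, ΔJ).
(c)–(d): forbidden (parity).
Allowed pairs: 3 of 6.

3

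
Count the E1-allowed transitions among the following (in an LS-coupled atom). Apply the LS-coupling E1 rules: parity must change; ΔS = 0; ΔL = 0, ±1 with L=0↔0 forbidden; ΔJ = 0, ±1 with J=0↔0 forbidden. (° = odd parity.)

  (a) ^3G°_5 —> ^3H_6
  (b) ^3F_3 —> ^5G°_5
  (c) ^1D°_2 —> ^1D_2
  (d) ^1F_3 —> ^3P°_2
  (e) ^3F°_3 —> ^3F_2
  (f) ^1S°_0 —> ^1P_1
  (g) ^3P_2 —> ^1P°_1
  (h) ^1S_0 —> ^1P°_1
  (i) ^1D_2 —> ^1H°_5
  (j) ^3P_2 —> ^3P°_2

(a) allowed
(b) forbidden (ΔS, ΔJ fail)
(c) allowed
(d) forbidden (ΔS, ΔL fail)
(e) allowed
(f) allowed
(g) forbidden (ΔS fails)
(h) allowed
(i) forbidden (ΔL, ΔJ fail)
(j) allowed
Total allowed: 6 of 10.

6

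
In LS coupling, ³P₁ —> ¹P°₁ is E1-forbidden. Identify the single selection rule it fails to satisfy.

ΔL = 0, ±1 (not L=0↔0): L: 1 → 1, ΔL = +0 — ok.
ΔJ = 0, ±1 (not J=0↔0): J: 1 → 1, ΔJ = +0 — ok.
Parity must change: even → odd — ok.
ΔS = 0: S: 1 → 0 — fails.

the ΔS = 0 rule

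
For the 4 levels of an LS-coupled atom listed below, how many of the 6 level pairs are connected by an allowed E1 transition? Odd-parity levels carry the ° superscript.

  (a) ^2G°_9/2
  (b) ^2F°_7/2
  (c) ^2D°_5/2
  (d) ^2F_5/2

(a)–(b): forbidden (parity).
(a)–(c): forbidden (parity, ΔL, ΔJ).
(a)–(d): forbidden (ΔJ).
(b)–(c): forbidden (parity).
(b)–(d): allowed.
(c)–(d): allowed.
Allowed pairs: 2 of 6.

2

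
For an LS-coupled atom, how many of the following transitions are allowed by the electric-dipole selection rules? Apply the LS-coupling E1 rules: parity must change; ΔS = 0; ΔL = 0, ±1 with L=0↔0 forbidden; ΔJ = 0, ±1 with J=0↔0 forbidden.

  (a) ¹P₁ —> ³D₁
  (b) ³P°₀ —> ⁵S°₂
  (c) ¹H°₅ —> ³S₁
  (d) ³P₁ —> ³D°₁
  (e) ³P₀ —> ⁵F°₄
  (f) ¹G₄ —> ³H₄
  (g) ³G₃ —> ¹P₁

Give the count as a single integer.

1

(a) forbidden (parity, ΔS fail)
(b) forbidden (parity, ΔS, ΔJ fail)
(c) forbidden (ΔS, ΔL, ΔJ fail)
(d) allowed
(e) forbidden (ΔS, ΔL, ΔJ fail)
(f) forbidden (parity, ΔS fail)
(g) forbidden (parity, ΔS, ΔL, ΔJ fail)
Total allowed: 1 of 7.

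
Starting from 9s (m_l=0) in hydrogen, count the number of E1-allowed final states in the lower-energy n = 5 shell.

3

E1 requires Δl = ±1, so l_f ∈ {-1, 1}; with 0 ≤ l_f ≤ n_f−1 = 4, the allowed l_f values are {1}.
For l_f = 1: m_f ∈ {m_i−1, m_i, m_i+1} ∩ [−1, 1] = {-1, 0, 1} → 3 states.
Total: 3.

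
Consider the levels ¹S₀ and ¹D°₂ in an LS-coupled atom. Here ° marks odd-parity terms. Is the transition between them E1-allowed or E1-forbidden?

Reading off the term symbols: S 0→0, L 0→2, J 0→2, parity even→odd.
ΔL = 0, ±1 (not L=0↔0): L: 0 → 2, ΔL = +2 — ✗.
ΔJ = 0, ±1 (not J=0↔0): J: 0 → 2, ΔJ = +2 — ✗.
Parity must change: even → odd — ✓.
ΔS = 0: S: 0 → 0 — ✓.
Rule(s) violated: ΔL, ΔJ.

forbidden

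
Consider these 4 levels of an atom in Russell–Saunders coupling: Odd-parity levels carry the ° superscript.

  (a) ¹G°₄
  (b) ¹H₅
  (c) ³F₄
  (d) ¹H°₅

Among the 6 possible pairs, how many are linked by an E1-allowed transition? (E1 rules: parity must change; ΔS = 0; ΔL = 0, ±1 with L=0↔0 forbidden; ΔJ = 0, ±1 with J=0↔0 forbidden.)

2

(a)–(b): allowed.
(a)–(c): forbidden (ΔS).
(a)–(d): forbidden (parity).
(b)–(c): forbidden (parity, ΔS, ΔL).
(b)–(d): allowed.
(c)–(d): forbidden (ΔS, ΔL).
Allowed pairs: 2 of 6.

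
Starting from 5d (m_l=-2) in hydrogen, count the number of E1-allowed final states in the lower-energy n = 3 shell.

1

E1 requires Δl = ±1, so l_f ∈ {1, 3}; with 0 ≤ l_f ≤ n_f−1 = 2, the allowed l_f values are {1}.
For l_f = 1: m_f ∈ {m_i−1, m_i, m_i+1} ∩ [−1, 1] = {-1} → 1 state.
Total: 1.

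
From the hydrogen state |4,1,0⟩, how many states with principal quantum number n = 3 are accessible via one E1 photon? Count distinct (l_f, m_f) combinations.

E1 requires Δl = ±1, so l_f ∈ {0, 2}; with 0 ≤ l_f ≤ n_f−1 = 2, the allowed l_f values are {0, 2}.
For l_f = 0: m_f ∈ {m_i−1, m_i, m_i+1} ∩ [−0, 0] = {0} → 1 state.
For l_f = 2: m_f ∈ {m_i−1, m_i, m_i+1} ∩ [−2, 2] = {-1, 0, 1} → 3 states.
Total: 4.

4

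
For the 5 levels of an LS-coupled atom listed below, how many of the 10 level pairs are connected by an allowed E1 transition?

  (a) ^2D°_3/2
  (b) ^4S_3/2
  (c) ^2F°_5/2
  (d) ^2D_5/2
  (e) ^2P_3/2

(a)–(b): forbidden (ΔS, ΔL).
(a)–(c): forbidden (parity).
(a)–(d): allowed.
(a)–(e): allowed.
(b)–(c): forbidden (ΔS, ΔL).
(b)–(d): forbidden (parity, ΔS, ΔL).
(b)–(e): forbidden (parity, ΔS).
(c)–(d): allowed.
(c)–(e): forbidden (ΔL).
(d)–(e): forbidden (parity).
Allowed pairs: 3 of 10.

3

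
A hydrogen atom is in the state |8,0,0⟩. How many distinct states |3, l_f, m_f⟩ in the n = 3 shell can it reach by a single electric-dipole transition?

E1 requires Δl = ±1, so l_f ∈ {-1, 1}; with 0 ≤ l_f ≤ n_f−1 = 2, the allowed l_f values are {1}.
For l_f = 1: m_f ∈ {m_i−1, m_i, m_i+1} ∩ [−1, 1] = {-1, 0, 1} → 3 states.
Total: 3.

3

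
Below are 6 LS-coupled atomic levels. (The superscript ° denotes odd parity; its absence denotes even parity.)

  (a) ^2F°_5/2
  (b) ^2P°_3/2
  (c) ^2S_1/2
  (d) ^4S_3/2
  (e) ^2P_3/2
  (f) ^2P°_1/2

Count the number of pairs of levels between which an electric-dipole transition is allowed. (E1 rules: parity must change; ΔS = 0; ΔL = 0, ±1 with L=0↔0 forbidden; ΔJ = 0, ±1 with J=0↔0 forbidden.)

(a)–(b): forbidden (parity, ΔL).
(a)–(c): forbidden (ΔL, ΔJ).
(a)–(d): forbidden (ΔS, ΔL).
(a)–(e): forbidden (ΔL).
(a)–(f): forbidden (parity, ΔL, ΔJ).
(b)–(c): allowed.
(b)–(d): forbidden (ΔS).
(b)–(e): allowed.
(b)–(f): forbidden (parity).
(c)–(d): forbidden (parity, ΔS, ΔL).
(c)–(e): forbidden (parity).
(c)–(f): allowed.
(d)–(e): forbidden (parity, ΔS).
(d)–(f): forbidden (ΔS).
(e)–(f): allowed.
Allowed pairs: 4 of 15.

4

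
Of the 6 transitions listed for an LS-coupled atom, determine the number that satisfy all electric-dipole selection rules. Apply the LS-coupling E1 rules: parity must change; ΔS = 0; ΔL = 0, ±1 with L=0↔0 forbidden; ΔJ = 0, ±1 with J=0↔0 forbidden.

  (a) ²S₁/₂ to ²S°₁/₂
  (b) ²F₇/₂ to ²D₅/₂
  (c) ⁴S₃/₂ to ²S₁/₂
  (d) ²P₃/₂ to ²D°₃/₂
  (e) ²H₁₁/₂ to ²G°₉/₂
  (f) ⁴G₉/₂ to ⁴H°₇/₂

(a) forbidden (ΔL fails)
(b) forbidden (parity fails)
(c) forbidden (parity, ΔS, ΔL fail)
(d) allowed
(e) allowed
(f) allowed
Total allowed: 3 of 6.

3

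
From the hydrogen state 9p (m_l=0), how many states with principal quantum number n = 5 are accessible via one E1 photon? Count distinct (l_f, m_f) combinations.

4

E1 requires Δl = ±1, so l_f ∈ {0, 2}; with 0 ≤ l_f ≤ n_f−1 = 4, the allowed l_f values are {0, 2}.
For l_f = 0: m_f ∈ {m_i−1, m_i, m_i+1} ∩ [−0, 0] = {0} → 1 state.
For l_f = 2: m_f ∈ {m_i−1, m_i, m_i+1} ∩ [−2, 2] = {-1, 0, 1} → 3 states.
Total: 4.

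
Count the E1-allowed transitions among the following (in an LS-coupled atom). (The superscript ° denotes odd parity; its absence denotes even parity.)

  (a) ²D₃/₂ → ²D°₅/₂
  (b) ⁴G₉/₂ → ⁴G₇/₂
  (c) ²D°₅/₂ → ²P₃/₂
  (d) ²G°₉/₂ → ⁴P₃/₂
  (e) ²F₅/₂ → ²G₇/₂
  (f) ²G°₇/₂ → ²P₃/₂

(a) allowed
(b) forbidden (parity fails)
(c) allowed
(d) forbidden (ΔS, ΔL, ΔJ fail)
(e) forbidden (parity fails)
(f) forbidden (ΔL, ΔJ fail)
Total allowed: 2 of 6.

2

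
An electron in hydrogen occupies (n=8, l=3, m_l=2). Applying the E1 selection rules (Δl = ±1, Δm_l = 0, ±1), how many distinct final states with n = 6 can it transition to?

5

E1 requires Δl = ±1, so l_f ∈ {2, 4}; with 0 ≤ l_f ≤ n_f−1 = 5, the allowed l_f values are {2, 4}.
For l_f = 2: m_f ∈ {m_i−1, m_i, m_i+1} ∩ [−2, 2] = {1, 2} → 2 states.
For l_f = 4: m_f ∈ {m_i−1, m_i, m_i+1} ∩ [−4, 4] = {1, 2, 3} → 3 states.
Total: 5.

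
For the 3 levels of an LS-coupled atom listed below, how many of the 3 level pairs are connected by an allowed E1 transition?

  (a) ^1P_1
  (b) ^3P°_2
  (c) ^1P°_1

1

(a)–(b): forbidden (ΔS).
(a)–(c): allowed.
(b)–(c): forbidden (parity, ΔS).
Allowed pairs: 1 of 3.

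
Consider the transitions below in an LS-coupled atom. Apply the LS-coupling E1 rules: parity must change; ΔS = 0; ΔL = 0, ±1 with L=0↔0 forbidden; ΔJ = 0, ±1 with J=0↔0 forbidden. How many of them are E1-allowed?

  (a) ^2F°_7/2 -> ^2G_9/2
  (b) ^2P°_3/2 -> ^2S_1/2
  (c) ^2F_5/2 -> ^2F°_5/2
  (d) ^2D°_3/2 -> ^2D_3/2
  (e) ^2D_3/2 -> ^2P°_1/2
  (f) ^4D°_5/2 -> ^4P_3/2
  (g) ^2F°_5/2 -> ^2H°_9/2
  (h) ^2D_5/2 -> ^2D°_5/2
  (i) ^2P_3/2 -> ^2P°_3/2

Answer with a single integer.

8

(a) allowed
(b) allowed
(c) allowed
(d) allowed
(e) allowed
(f) allowed
(g) forbidden (parity, ΔL, ΔJ fail)
(h) allowed
(i) allowed
Total allowed: 8 of 9.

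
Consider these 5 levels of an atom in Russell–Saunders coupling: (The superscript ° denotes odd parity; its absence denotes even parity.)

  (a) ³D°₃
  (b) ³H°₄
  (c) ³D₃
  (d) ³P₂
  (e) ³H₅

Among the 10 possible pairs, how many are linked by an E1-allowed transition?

3

(a)–(b): forbidden (parity, ΔL).
(a)–(c): allowed.
(a)–(d): allowed.
(a)–(e): forbidden (ΔL, ΔJ).
(b)–(c): forbidden (ΔL).
(b)–(d): forbidden (ΔL, ΔJ).
(b)–(e): allowed.
(c)–(d): forbidden (parity).
(c)–(e): forbidden (parity, ΔL, ΔJ).
(d)–(e): forbidden (parity, ΔL, ΔJ).
Allowed pairs: 3 of 10.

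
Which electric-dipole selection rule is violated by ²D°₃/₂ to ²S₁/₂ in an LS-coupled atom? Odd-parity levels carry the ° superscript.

ΔS = 0: S: 1/2 → 1/2 — ✓.
Parity must change: odd → even — ✓.
ΔL = 0, ±1 (not L=0↔0): L: 2 → 0, ΔL = -2 — ✗.
ΔJ = 0, ±1 (not J=0↔0): J: 3/2 → 1/2, ΔJ = -1 — ✓.

the ΔL = 0, ±1 rule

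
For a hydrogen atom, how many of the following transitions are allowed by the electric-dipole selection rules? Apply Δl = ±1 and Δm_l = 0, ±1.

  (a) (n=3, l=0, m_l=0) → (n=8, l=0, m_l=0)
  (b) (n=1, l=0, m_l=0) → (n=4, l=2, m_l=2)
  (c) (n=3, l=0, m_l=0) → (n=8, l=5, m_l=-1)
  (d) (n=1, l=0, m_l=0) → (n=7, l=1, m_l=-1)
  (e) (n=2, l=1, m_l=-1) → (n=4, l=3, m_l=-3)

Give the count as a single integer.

(a) forbidden — Δl = +0 (E1 requires Δl = ±1)
(b) forbidden — Δl = +2 (E1 requires Δl = ±1); Δm_l = +2 (E1 requires Δm_l = 0, ±1)
(c) forbidden — Δl = +5 (E1 requires Δl = ±1)
(d) allowed
(e) forbidden — Δl = +2 (E1 requires Δl = ±1); Δm_l = -2 (E1 requires Δm_l = 0, ±1)
Total allowed: 1 of 5.

1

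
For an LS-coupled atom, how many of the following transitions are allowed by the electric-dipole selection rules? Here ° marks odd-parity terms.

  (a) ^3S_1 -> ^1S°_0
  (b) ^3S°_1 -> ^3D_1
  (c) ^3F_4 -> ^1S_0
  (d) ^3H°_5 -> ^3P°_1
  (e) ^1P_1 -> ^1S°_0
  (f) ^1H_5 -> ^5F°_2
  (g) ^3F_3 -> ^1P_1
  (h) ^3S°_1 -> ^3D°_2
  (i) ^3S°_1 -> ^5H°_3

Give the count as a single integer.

1

(a) forbidden (ΔS, ΔL fail)
(b) forbidden (ΔL fails)
(c) forbidden (parity, ΔS, ΔL, ΔJ fail)
(d) forbidden (parity, ΔL, ΔJ fail)
(e) allowed
(f) forbidden (ΔS, ΔL, ΔJ fail)
(g) forbidden (parity, ΔS, ΔL, ΔJ fail)
(h) forbidden (parity, ΔL fail)
(i) forbidden (parity, ΔS, ΔL, ΔJ fail)
Total allowed: 1 of 9.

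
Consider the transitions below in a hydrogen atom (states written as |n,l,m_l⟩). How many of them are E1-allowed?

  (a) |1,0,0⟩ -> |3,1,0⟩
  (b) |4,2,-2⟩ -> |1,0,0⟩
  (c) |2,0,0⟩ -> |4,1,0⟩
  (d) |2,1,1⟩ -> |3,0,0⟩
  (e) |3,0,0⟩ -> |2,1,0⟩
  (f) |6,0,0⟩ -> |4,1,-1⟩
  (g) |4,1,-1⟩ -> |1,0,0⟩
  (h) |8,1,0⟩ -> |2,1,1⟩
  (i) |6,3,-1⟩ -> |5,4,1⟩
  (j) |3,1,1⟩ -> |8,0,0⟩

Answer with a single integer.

7

(a) allowed
(b) forbidden — Δl = -2 (E1 requires Δl = ±1); Δm_l = +2 (E1 requires Δm_l = 0, ±1)
(c) allowed
(d) allowed
(e) allowed
(f) allowed
(g) allowed
(h) forbidden — Δl = +0 (E1 requires Δl = ±1)
(i) forbidden — Δm_l = +2 (E1 requires Δm_l = 0, ±1)
(j) allowed
Total allowed: 7 of 10.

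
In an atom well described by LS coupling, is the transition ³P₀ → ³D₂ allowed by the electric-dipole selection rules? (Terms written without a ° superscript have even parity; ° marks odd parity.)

ΔS = 0: S: 1 → 1 — satisfied.
ΔL = 0, ±1 (not L=0↔0): L: 1 → 2, ΔL = +1 — satisfied.
ΔJ = 0, ±1 (not J=0↔0): J: 0 → 2, ΔJ = +2 — violated.
Parity must change: even → even — violated.
Rule(s) violated: parity, ΔJ.

forbidden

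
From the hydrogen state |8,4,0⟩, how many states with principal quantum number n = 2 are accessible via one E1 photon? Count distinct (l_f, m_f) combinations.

0

E1 requires l_f ∈ {3, 5}, but neither lies in [0, 1], so no final state is reachable.
Total: 0.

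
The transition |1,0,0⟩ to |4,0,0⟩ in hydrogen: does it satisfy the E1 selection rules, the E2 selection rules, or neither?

Δl = 0 − 0 = +0; l_i + l_f = 0.
Δm_l = +0.
E1 (Δl = ±1, |Δm_l| ≤ 1): not satisfied.
E2 (Δl = 0,±2, l_i+l_f ≥ 2, |Δm_l| ≤ 2): not satisfied.

neither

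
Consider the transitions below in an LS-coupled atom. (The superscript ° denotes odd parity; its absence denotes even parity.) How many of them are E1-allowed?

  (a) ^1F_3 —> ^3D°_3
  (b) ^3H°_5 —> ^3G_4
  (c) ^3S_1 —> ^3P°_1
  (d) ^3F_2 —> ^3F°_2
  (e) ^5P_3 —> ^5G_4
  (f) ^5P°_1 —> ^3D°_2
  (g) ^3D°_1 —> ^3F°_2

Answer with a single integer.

(a) forbidden (ΔS fails)
(b) allowed
(c) allowed
(d) allowed
(e) forbidden (parity, ΔL fail)
(f) forbidden (parity, ΔS fail)
(g) forbidden (parity fails)
Total allowed: 3 of 7.

3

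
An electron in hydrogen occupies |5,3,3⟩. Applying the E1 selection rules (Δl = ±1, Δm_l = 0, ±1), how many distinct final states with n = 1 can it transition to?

E1 requires l_f ∈ {2, 4}, but neither lies in [0, 0], so no final state is reachable.
Total: 0.

0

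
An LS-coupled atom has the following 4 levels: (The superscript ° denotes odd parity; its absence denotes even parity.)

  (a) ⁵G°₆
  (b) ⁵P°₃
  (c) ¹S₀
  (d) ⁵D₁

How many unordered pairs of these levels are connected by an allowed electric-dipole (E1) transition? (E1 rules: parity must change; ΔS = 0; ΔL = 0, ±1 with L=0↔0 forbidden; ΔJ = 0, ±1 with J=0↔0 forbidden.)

(a)–(b): forbidden (parity, ΔL, ΔJ).
(a)–(c): forbidden (ΔS, ΔL, ΔJ).
(a)–(d): forbidden (ΔL, ΔJ).
(b)–(c): forbidden (ΔS, ΔJ).
(b)–(d): forbidden (ΔJ).
(c)–(d): forbidden (parity, ΔS, ΔL).
Allowed pairs: 0 of 6.

0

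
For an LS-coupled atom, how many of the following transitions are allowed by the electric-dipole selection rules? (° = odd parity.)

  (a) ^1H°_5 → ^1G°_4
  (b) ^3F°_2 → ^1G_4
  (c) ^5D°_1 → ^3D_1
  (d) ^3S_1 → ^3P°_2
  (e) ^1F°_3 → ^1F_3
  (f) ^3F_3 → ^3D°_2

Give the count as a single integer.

3

(a) forbidden (parity fails)
(b) forbidden (ΔS, ΔJ fail)
(c) forbidden (ΔS fails)
(d) allowed
(e) allowed
(f) allowed
Total allowed: 3 of 6.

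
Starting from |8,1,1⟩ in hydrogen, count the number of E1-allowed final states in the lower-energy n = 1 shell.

1

E1 requires Δl = ±1, so l_f ∈ {0, 2}; with 0 ≤ l_f ≤ n_f−1 = 0, the allowed l_f values are {0}.
For l_f = 0: m_f ∈ {m_i−1, m_i, m_i+1} ∩ [−0, 0] = {0} → 1 state.
Total: 1.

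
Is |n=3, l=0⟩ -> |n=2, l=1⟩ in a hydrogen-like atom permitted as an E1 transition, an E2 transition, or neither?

Δl = 1 − 0 = +1; l_i + l_f = 1.
E1 (Δl = ±1): satisfied.
E2 (Δl = 0,±2, l_i+l_f ≥ 2): not satisfied.

E1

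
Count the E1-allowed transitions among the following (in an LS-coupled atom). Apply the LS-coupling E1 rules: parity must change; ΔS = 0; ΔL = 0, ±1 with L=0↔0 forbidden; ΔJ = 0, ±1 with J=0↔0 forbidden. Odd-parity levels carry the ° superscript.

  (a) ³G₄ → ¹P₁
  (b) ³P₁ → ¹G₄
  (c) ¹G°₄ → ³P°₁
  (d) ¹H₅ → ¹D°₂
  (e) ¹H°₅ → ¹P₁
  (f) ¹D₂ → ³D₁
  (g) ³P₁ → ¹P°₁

0

(a) forbidden (parity, ΔS, ΔL, ΔJ fail)
(b) forbidden (parity, ΔS, ΔL, ΔJ fail)
(c) forbidden (parity, ΔS, ΔL, ΔJ fail)
(d) forbidden (ΔL, ΔJ fail)
(e) forbidden (ΔL, ΔJ fail)
(f) forbidden (parity, ΔS fail)
(g) forbidden (ΔS fails)
Total allowed: 0 of 7.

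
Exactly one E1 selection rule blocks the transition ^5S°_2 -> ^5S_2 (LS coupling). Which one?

Reading off the term symbols: S 2→2, L 0→0, J 2→2, parity odd→even.
Parity must change: odd → even — ok.
ΔS = 0: S: 2 → 2 — ok.
ΔL = 0, ±1 (not L=0↔0): L: 0 → 0, ΔL = +0 — fails.
ΔJ = 0, ±1 (not J=0↔0): J: 2 → 2, ΔJ = +0 — ok.

the L=0 ↔ L=0 exclusion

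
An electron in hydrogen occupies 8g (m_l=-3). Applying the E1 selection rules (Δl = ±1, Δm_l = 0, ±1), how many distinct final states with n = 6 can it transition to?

5

E1 requires Δl = ±1, so l_f ∈ {3, 5}; with 0 ≤ l_f ≤ n_f−1 = 5, the allowed l_f values are {3, 5}.
For l_f = 3: m_f ∈ {m_i−1, m_i, m_i+1} ∩ [−3, 3] = {-3, -2} → 2 states.
For l_f = 5: m_f ∈ {m_i−1, m_i, m_i+1} ∩ [−5, 5] = {-4, -3, -2} → 3 states.
Total: 5.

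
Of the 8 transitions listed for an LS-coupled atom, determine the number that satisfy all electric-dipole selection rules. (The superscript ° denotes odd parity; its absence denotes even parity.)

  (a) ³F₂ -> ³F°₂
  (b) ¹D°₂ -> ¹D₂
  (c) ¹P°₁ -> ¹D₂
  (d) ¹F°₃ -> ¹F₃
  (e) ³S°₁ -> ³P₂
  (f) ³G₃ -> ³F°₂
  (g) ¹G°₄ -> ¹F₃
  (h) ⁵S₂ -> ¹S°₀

(a) allowed
(b) allowed
(c) allowed
(d) allowed
(e) allowed
(f) allowed
(g) allowed
(h) forbidden (ΔS, ΔL, ΔJ fail)
Total allowed: 7 of 8.

7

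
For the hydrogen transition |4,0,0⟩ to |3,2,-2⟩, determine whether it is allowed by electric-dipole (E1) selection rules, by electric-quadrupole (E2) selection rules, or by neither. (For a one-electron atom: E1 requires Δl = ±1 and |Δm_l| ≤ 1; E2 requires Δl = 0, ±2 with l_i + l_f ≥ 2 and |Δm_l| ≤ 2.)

Δl = 2 − 0 = +2; l_i + l_f = 2.
Δm_l = -2.
E1 (Δl = ±1, |Δm_l| ≤ 1): not satisfied.
E2 (Δl = 0,±2, l_i+l_f ≥ 2, |Δm_l| ≤ 2): satisfied.

E2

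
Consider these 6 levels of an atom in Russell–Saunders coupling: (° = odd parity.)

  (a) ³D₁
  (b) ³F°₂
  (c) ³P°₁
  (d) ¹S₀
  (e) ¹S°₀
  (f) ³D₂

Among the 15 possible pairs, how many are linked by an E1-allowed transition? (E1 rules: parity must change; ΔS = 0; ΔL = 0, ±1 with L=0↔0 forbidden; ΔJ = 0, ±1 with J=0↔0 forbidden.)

(a)–(b): allowed.
(a)–(c): allowed.
(a)–(d): forbidden (parity, ΔS, ΔL).
(a)–(e): forbidden (ΔS, ΔL).
(a)–(f): forbidden (parity).
(b)–(c): forbidden (parity, ΔL).
(b)–(d): forbidden (ΔS, ΔL, ΔJ).
(b)–(e): forbidden (parity, ΔS, ΔL, ΔJ).
(b)–(f): allowed.
(c)–(d): forbidden (ΔS).
(c)–(e): forbidden (parity, ΔS).
(c)–(f): allowed.
(d)–(e): forbidden (ΔL, ΔJ).
(d)–(f): forbidden (parity, ΔS, ΔL, ΔJ).
(e)–(f): forbidden (ΔS, ΔL, ΔJ).
Allowed pairs: 4 of 15.

4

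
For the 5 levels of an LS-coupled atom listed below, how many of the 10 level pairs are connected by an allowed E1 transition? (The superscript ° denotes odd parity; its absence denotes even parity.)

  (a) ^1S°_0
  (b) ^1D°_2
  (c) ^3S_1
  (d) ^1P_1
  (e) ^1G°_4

2

(a)–(b): forbidden (parity, ΔL, ΔJ).
(a)–(c): forbidden (ΔS, ΔL).
(a)–(d): allowed.
(a)–(e): forbidden (parity, ΔL, ΔJ).
(b)–(c): forbidden (ΔS, ΔL).
(b)–(d): allowed.
(b)–(e): forbidden (parity, ΔL, ΔJ).
(c)–(d): forbidden (parity, ΔS).
(c)–(e): forbidden (ΔS, ΔL, ΔJ).
(d)–(e): forbidden (ΔL, ΔJ).
Allowed pairs: 2 of 10.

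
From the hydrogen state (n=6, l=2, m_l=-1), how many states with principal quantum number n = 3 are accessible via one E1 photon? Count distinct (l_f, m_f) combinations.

2

E1 requires Δl = ±1, so l_f ∈ {1, 3}; with 0 ≤ l_f ≤ n_f−1 = 2, the allowed l_f values are {1}.
For l_f = 1: m_f ∈ {m_i−1, m_i, m_i+1} ∩ [−1, 1] = {-1, 0} → 2 states.
Total: 2.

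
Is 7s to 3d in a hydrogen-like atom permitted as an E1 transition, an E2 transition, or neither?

Δl = 2 − 0 = +2; l_i + l_f = 2.
E1 (Δl = ±1): not satisfied.
E2 (Δl = 0,±2, l_i+l_f ≥ 2): satisfied.

E2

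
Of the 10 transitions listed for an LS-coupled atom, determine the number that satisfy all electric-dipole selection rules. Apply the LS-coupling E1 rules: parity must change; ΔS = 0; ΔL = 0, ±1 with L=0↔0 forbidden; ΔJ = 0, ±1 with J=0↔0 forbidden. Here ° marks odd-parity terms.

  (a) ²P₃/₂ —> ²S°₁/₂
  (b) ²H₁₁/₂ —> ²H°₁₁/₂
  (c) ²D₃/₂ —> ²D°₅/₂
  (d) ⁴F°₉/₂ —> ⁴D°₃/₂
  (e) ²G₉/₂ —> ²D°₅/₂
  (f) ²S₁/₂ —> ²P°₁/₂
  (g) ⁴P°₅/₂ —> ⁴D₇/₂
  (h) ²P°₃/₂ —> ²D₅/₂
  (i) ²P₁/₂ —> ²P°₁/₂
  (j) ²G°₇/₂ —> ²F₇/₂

(a) allowed
(b) allowed
(c) allowed
(d) forbidden (parity, ΔJ fail)
(e) forbidden (ΔL, ΔJ fail)
(f) allowed
(g) allowed
(h) allowed
(i) allowed
(j) allowed
Total allowed: 8 of 10.

8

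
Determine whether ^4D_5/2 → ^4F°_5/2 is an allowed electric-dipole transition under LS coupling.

Reading off the term symbols: S 3/2→3/2, L 2→3, J 5/2→5/2, parity even→odd.
ΔS = 0: S: 3/2 → 3/2 — ✓.
Parity must change: even → odd — ✓.
ΔL = 0, ±1 (not L=0↔0): L: 2 → 3, ΔL = +1 — ✓.
ΔJ = 0, ±1 (not J=0↔0): J: 5/2 → 5/2, ΔJ = +0 — ✓.
All four E1 rules are satisfied.

allowed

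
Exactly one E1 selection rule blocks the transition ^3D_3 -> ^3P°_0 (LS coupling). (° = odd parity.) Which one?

the ΔJ = 0, ±1 rule

Reading off the term symbols: S 1→1, L 2→1, J 3→0, parity even→odd.
Parity must change: even → odd — ok.
ΔS = 0: S: 1 → 1 — ok.
ΔL = 0, ±1 (not L=0↔0): L: 2 → 1, ΔL = -1 — ok.
ΔJ = 0, ±1 (not J=0↔0): J: 3 → 0, ΔJ = -3 — fails.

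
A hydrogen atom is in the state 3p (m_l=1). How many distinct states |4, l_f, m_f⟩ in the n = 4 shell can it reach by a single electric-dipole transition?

E1 requires Δl = ±1, so l_f ∈ {0, 2}; with 0 ≤ l_f ≤ n_f−1 = 3, the allowed l_f values are {0, 2}.
For l_f = 0: m_f ∈ {m_i−1, m_i, m_i+1} ∩ [−0, 0] = {0} → 1 state.
For l_f = 2: m_f ∈ {m_i−1, m_i, m_i+1} ∩ [−2, 2] = {0, 1, 2} → 3 states.
Total: 4.

4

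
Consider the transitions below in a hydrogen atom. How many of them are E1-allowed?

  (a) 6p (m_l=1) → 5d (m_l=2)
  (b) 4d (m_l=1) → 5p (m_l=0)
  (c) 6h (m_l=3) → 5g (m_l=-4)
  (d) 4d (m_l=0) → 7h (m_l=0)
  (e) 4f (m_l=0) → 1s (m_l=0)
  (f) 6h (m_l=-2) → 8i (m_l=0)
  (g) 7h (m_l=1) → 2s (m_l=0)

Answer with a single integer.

2

(a) allowed
(b) allowed
(c) forbidden — Δm_l = -7 (E1 requires Δm_l = 0, ±1)
(d) forbidden — Δl = +3 (E1 requires Δl = ±1)
(e) forbidden — Δl = -3 (E1 requires Δl = ±1)
(f) forbidden — Δm_l = +2 (E1 requires Δm_l = 0, ±1)
(g) forbidden — Δl = -5 (E1 requires Δl = ±1)
Total allowed: 2 of 7.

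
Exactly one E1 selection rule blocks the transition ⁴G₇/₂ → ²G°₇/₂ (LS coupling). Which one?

Initial level: S=3/2, L=4, J=7/2, parity even. Final level: S=1/2, L=4, J=7/2, parity odd.
ΔJ = 0, ±1 (not J=0↔0): J: 7/2 → 7/2, ΔJ = +0 — ✓.
ΔS = 0: S: 3/2 → 1/2 — ✗.
Parity must change: even → odd — ✓.
ΔL = 0, ±1 (not L=0↔0): L: 4 → 4, ΔL = +0 — ✓.

the ΔS = 0 rule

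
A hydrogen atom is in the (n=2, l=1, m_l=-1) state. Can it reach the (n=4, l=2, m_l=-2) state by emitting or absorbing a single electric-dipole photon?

allowed

Initial l = 1, final l = 2, so Δl = +1. E1 requires Δl = ±1: passes.
m_l: -1 → -2 (Δm_l = -1). |Δm_l| ≤ 1 passes.
All E1 selection rules are satisfied.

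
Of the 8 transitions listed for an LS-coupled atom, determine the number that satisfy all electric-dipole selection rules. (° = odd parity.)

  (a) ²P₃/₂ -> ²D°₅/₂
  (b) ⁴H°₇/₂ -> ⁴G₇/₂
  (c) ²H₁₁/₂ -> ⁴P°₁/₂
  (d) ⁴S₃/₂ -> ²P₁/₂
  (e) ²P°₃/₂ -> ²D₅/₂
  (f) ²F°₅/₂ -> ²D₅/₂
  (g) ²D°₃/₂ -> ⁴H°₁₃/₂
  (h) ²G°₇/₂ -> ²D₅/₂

4

(a) allowed
(b) allowed
(c) forbidden (ΔS, ΔL, ΔJ fail)
(d) forbidden (parity, ΔS fail)
(e) allowed
(f) allowed
(g) forbidden (parity, ΔS, ΔL, ΔJ fail)
(h) forbidden (ΔL fails)
Total allowed: 4 of 8.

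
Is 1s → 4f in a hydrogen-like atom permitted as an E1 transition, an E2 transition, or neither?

Δl = 3 − 0 = +3; l_i + l_f = 3.
E1 (Δl = ±1): not satisfied.
E2 (Δl = 0,±2, l_i+l_f ≥ 2): not satisfied.

neither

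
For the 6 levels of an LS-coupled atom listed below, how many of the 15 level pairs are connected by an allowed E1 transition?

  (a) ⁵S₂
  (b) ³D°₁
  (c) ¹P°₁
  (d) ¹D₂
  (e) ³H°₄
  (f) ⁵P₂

1

(a)–(b): forbidden (ΔS, ΔL).
(a)–(c): forbidden (ΔS).
(a)–(d): forbidden (parity, ΔS, ΔL).
(a)–(e): forbidden (ΔS, ΔL, ΔJ).
(a)–(f): forbidden (parity).
(b)–(c): forbidden (parity, ΔS).
(b)–(d): forbidden (ΔS).
(b)–(e): forbidden (parity, ΔL, ΔJ).
(b)–(f): forbidden (ΔS).
(c)–(d): allowed.
(c)–(e): forbidden (parity, ΔS, ΔL, ΔJ).
(c)–(f): forbidden (ΔS).
(d)–(e): forbidden (ΔS, ΔL, ΔJ).
(d)–(f): forbidden (parity, ΔS).
(e)–(f): forbidden (ΔS, ΔL, ΔJ).
Allowed pairs: 1 of 15.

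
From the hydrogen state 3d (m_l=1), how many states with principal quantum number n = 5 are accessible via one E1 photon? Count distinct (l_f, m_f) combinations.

5

E1 requires Δl = ±1, so l_f ∈ {1, 3}; with 0 ≤ l_f ≤ n_f−1 = 4, the allowed l_f values are {1, 3}.
For l_f = 1: m_f ∈ {m_i−1, m_i, m_i+1} ∩ [−1, 1] = {0, 1} → 2 states.
For l_f = 3: m_f ∈ {m_i−1, m_i, m_i+1} ∩ [−3, 3] = {0, 1, 2} → 3 states.
Total: 5.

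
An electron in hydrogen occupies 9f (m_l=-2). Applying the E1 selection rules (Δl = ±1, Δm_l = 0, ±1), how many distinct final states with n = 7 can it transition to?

5

E1 requires Δl = ±1, so l_f ∈ {2, 4}; with 0 ≤ l_f ≤ n_f−1 = 6, the allowed l_f values are {2, 4}.
For l_f = 2: m_f ∈ {m_i−1, m_i, m_i+1} ∩ [−2, 2] = {-2, -1} → 2 states.
For l_f = 4: m_f ∈ {m_i−1, m_i, m_i+1} ∩ [−4, 4] = {-3, -2, -1} → 3 states.
Total: 5.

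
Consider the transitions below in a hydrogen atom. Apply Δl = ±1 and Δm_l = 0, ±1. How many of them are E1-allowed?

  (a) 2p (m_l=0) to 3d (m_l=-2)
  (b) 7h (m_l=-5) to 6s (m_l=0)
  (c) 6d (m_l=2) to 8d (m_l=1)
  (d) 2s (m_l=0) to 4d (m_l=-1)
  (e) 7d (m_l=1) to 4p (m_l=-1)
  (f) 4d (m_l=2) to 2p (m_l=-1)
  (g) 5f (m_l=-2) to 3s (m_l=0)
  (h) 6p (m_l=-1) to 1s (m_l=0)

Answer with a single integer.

1

(a) forbidden — Δm_l = -2 (E1 requires Δm_l = 0, ±1)
(b) forbidden — Δl = -5 (E1 requires Δl = ±1); Δm_l = +5 (E1 requires Δm_l = 0, ±1)
(c) forbidden — Δl = +0 (E1 requires Δl = ±1)
(d) forbidden — Δl = +2 (E1 requires Δl = ±1)
(e) forbidden — Δm_l = -2 (E1 requires Δm_l = 0, ±1)
(f) forbidden — Δm_l = -3 (E1 requires Δm_l = 0, ±1)
(g) forbidden — Δl = -3 (E1 requires Δl = ±1); Δm_l = +2 (E1 requires Δm_l = 0, ±1)
(h) allowed
Total allowed: 1 of 8.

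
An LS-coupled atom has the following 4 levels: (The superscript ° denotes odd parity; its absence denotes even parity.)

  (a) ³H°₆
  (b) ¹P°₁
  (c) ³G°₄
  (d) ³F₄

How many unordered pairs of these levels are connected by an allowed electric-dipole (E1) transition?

(a)–(b): forbidden (parity, ΔS, ΔL, ΔJ).
(a)–(c): forbidden (parity, ΔJ).
(a)–(d): forbidden (ΔL, ΔJ).
(b)–(c): forbidden (parity, ΔS, ΔL, ΔJ).
(b)–(d): forbidden (ΔS, ΔL, ΔJ).
(c)–(d): allowed.
Allowed pairs: 1 of 6.

1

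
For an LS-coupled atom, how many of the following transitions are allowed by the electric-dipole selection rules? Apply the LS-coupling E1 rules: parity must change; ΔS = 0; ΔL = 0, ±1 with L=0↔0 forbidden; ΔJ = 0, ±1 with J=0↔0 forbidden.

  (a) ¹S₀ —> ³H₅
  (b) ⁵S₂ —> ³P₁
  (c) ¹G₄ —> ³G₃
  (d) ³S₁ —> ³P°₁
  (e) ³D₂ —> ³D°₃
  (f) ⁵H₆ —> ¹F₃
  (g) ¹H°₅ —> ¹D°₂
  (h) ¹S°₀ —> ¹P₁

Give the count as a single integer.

(a) forbidden (parity, ΔS, ΔL, ΔJ fail)
(b) forbidden (parity, ΔS fail)
(c) forbidden (parity, ΔS fail)
(d) allowed
(e) allowed
(f) forbidden (parity, ΔS, ΔL, ΔJ fail)
(g) forbidden (parity, ΔL, ΔJ fail)
(h) allowed
Total allowed: 3 of 8.

3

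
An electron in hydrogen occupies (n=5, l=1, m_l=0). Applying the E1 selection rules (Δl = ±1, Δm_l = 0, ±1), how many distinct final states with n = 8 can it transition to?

4

E1 requires Δl = ±1, so l_f ∈ {0, 2}; with 0 ≤ l_f ≤ n_f−1 = 7, the allowed l_f values are {0, 2}.
For l_f = 0: m_f ∈ {m_i−1, m_i, m_i+1} ∩ [−0, 0] = {0} → 1 state.
For l_f = 2: m_f ∈ {m_i−1, m_i, m_i+1} ∩ [−2, 2] = {-1, 0, 1} → 3 states.
Total: 4.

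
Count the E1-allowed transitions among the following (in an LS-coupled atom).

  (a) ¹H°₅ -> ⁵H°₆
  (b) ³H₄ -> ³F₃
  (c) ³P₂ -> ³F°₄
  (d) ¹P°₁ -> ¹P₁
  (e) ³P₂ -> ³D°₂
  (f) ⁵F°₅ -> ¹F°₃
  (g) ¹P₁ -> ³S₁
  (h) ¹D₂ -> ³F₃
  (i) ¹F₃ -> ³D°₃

(a) forbidden (parity, ΔS fail)
(b) forbidden (parity, ΔL fail)
(c) forbidden (ΔL, ΔJ fail)
(d) allowed
(e) allowed
(f) forbidden (parity, ΔS, ΔJ fail)
(g) forbidden (parity, ΔS fail)
(h) forbidden (parity, ΔS fail)
(i) forbidden (ΔS fails)
Total allowed: 2 of 9.

2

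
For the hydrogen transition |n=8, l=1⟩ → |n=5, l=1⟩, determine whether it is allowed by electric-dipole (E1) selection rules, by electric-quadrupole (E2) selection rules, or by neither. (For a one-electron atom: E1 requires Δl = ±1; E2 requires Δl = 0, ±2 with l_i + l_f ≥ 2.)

E2

Δl = 1 − 1 = +0; l_i + l_f = 2.
E1 (Δl = ±1): not satisfied.
E2 (Δl = 0,±2, l_i+l_f ≥ 2): satisfied.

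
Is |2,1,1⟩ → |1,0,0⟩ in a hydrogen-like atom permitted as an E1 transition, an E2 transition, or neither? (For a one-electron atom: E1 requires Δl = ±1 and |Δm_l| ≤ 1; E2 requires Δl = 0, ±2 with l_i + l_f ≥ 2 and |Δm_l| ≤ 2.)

E1

Δl = 0 − 1 = -1; l_i + l_f = 1.
Δm_l = -1.
E1 (Δl = ±1, |Δm_l| ≤ 1): satisfied.
E2 (Δl = 0,±2, l_i+l_f ≥ 2, |Δm_l| ≤ 2): not satisfied.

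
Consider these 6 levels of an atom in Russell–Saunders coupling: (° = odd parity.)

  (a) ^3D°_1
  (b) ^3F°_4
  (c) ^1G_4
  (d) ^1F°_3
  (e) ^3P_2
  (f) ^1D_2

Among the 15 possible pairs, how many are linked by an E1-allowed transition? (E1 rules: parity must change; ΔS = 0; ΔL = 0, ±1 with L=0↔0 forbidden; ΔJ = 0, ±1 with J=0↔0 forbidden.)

3

(a)–(b): forbidden (parity, ΔJ).
(a)–(c): forbidden (ΔS, ΔL, ΔJ).
(a)–(d): forbidden (parity, ΔS, ΔJ).
(a)–(e): allowed.
(a)–(f): forbidden (ΔS).
(b)–(c): forbidden (ΔS).
(b)–(d): forbidden (parity, ΔS).
(b)–(e): forbidden (ΔL, ΔJ).
(b)–(f): forbidden (ΔS, ΔJ).
(c)–(d): allowed.
(c)–(e): forbidden (parity, ΔS, ΔL, ΔJ).
(c)–(f): forbidden (parity, ΔL, ΔJ).
(d)–(e): forbidden (ΔS, ΔL).
(d)–(f): allowed.
(e)–(f): forbidden (parity, ΔS).
Allowed pairs: 3 of 15.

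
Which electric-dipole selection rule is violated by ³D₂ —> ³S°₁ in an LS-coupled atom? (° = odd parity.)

Reading off the term symbols: S 1→1, L 2→0, J 2→1, parity even→odd.
ΔL = 0, ±1 (not L=0↔0): L: 2 → 0, ΔL = -2 — ✗.
Parity must change: even → odd — ✓.
ΔJ = 0, ±1 (not J=0↔0): J: 2 → 1, ΔJ = -1 — ✓.
ΔS = 0: S: 1 → 1 — ✓.

the ΔL = 0, ±1 rule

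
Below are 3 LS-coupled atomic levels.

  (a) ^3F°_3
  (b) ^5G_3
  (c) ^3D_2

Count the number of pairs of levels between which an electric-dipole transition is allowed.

(a)–(b): forbidden (ΔS).
(a)–(c): allowed.
(b)–(c): forbidden (parity, ΔS, ΔL).
Allowed pairs: 1 of 3.

1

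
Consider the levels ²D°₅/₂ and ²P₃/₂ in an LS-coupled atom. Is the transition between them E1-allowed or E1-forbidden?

allowed

ΔS = 0: S: 1/2 → 1/2 — satisfied.
ΔL = 0, ±1 (not L=0↔0): L: 2 → 1, ΔL = -1 — satisfied.
Parity must change: odd → even — satisfied.
ΔJ = 0, ±1 (not J=0↔0): J: 5/2 → 3/2, ΔJ = -1 — satisfied.
All four E1 rules are satisfied.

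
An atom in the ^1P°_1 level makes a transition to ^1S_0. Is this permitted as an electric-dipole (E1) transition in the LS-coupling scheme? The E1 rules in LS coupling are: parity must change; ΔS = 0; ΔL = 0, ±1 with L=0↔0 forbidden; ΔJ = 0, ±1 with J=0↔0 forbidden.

allowed

Initial level: S=0, L=1, J=1, parity odd. Final level: S=0, L=0, J=0, parity even.
Parity must change: odd → even — ok.
ΔS = 0: S: 0 → 0 — ok.
ΔL = 0, ±1 (not L=0↔0): L: 1 → 0, ΔL = -1 — ok.
ΔJ = 0, ±1 (not J=0↔0): J: 1 → 0, ΔJ = -1 — ok.
All four E1 rules are satisfied.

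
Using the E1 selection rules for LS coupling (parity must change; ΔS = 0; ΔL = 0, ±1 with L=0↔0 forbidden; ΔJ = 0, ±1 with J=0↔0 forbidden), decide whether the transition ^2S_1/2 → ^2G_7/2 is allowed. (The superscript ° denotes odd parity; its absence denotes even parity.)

forbidden

Initial level: S=1/2, L=0, J=1/2, parity even. Final level: S=1/2, L=4, J=7/2, parity even.
ΔJ = 0, ±1 (not J=0↔0): J: 1/2 → 7/2, ΔJ = +3 — violated.
ΔS = 0: S: 1/2 → 1/2 — satisfied.
Parity must change: even → even — violated.
ΔL = 0, ±1 (not L=0↔0): L: 0 → 4, ΔL = +4 — violated.
Rule(s) violated: parity, ΔL, ΔJ.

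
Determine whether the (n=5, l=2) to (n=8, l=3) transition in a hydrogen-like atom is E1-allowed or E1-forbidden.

Δl = 3 − 2 = +1; the E1 rule Δl = ±1 is ✓.
All E1 selection rules are satisfied.

allowed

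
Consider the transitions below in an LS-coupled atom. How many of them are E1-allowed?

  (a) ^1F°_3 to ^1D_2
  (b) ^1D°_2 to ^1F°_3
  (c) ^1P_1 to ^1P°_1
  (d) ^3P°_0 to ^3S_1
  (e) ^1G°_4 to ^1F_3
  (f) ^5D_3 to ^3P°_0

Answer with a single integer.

4

(a) allowed
(b) forbidden (parity fails)
(c) allowed
(d) allowed
(e) allowed
(f) forbidden (ΔS, ΔJ fail)
Total allowed: 4 of 6.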